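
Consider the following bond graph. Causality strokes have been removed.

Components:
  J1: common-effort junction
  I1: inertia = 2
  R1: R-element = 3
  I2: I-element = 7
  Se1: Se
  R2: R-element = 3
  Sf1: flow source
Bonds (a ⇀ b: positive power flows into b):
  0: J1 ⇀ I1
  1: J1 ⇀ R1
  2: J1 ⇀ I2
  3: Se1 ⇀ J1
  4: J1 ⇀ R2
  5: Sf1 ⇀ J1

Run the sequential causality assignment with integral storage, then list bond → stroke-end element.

#3 stroke→J1  (Se1 (Se) sets effort on bond)
#5 stroke→Sf1  (Sf1: flow source, stroke at near end)
#0 stroke→I1  (0-jn J1 has e-setter on 3)
#1 stroke→R1  (0-jn J1 has e-setter on 3)
#2 stroke→I2  (J1 effort already set via bond 3)
#4 stroke→R2  (0-jn J1 has e-setter on 3)

#0 →I1
#1 →R1
#2 →I2
#3 →J1
#4 →R2
#5 →Sf1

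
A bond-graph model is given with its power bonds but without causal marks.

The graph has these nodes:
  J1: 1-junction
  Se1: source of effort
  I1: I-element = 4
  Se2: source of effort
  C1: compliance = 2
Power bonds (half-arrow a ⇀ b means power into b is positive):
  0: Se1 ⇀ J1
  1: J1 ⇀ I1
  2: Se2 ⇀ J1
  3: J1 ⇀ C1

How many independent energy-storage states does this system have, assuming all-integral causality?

2  (C1, I1 all integral)

#0 |J1  (Se1: effort source, stroke at far end)
#2 |J1  (Se2 fixes effort; stroke away)
#1 |I1  (prefer integral on I1)
#3 |J1  (common-f at J1 fixed by 1)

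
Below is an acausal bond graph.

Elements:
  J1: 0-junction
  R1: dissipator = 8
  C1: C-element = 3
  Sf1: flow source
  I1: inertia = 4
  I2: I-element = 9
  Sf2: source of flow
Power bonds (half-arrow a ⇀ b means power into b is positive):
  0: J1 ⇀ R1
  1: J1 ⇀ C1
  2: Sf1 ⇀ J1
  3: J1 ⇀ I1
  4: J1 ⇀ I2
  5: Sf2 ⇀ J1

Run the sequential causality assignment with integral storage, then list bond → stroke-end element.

bond 2 stroke at Sf1  (Sf1 fixes flow; stroke at Sf1)
bond 5 stroke at Sf2  (Sf2 (Sf) sets flow on bond)
bond 1 stroke at J1  (C1 outputs effort q/C1)
bond 0 stroke at R1  (J1 effort already set via bond 1)
bond 3 stroke at I1  (common-e at J1 fixed by 1)
bond 4 stroke at I2  (common-e at J1 fixed by 1)

#0 stroke→R1
#1 stroke→J1
#2 stroke→Sf1
#3 stroke→I1
#4 stroke→I2
#5 stroke→Sf2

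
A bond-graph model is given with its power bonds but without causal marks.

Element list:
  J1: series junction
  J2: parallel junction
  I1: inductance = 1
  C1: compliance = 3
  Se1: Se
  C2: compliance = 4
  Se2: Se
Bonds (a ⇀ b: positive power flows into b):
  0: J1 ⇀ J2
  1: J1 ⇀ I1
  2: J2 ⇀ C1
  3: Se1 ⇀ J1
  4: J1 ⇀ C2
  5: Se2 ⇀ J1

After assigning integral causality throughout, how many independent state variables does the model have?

b3 →J1  (Se1 fixes effort; stroke away)
b5 →J1  (Se2: effort source, stroke at far end)
b1 →I1  (I1 outputs flow p/I1)
b0 →J1  (J1: bond 1 brought flow, rest push out)
b4 →J1  (J1: bond 1 brought flow, rest push out)
b2 →J2  (closing 0-jn rule on J2)

3  (C1, C2, I1 all integral)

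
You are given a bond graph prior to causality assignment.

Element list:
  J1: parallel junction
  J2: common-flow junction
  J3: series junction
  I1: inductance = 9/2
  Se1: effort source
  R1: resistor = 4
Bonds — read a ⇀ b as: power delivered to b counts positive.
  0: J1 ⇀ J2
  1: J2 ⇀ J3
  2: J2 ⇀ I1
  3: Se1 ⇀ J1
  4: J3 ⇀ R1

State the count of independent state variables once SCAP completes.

bond 3 |J1  (Se1 (Se) sets effort on bond)
bond 0 |J2  (J1: bond 3 brought effort, rest push out)
bond 2 |I1  (prefer integral on I1)
bond 1 |J2  (1-jn J2 has f-setter on 2)
bond 4 |J3  (J3: bond 1 brought flow, rest push out)

1  (I1 all integral)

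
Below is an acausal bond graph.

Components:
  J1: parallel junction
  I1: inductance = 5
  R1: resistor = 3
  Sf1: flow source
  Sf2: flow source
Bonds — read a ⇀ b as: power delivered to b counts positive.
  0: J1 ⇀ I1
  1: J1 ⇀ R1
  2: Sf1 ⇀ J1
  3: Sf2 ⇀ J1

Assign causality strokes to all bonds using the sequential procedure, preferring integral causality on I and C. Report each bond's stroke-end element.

#0 |I1
#1 |J1
#2 |Sf1
#3 |Sf2

b2 →Sf1  (Sf1 fixes flow; stroke at Sf1)
b3 →Sf2  (source Sf2 imposes f)
b0 →I1  (I1 outputs flow p/I1)
b1 →J1  (J1: last free bond brings effort in)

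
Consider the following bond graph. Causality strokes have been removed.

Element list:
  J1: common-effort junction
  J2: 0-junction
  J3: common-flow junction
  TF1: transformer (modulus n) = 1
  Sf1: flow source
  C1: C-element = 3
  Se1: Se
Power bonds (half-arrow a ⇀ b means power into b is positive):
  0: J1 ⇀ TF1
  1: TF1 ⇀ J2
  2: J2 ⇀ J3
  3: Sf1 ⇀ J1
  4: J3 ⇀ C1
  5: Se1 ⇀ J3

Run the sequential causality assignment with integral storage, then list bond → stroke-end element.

#3 stroke at Sf1  (Sf1: flow source, stroke at near end)
#5 stroke at J3  (Se1: effort source, stroke at far end)
#0 stroke at J1  (closing 0-jn rule on J1)
#1 stroke at TF1  (TF1: transformer flips bond 0)
#2 stroke at J2  (J2 needs exactly one e-in)
#4 stroke at J3  (J3: bond 2 brought flow, rest push out)

b0 →J1
b1 →TF1
b2 →J2
b3 →Sf1
b4 →J3
b5 →J3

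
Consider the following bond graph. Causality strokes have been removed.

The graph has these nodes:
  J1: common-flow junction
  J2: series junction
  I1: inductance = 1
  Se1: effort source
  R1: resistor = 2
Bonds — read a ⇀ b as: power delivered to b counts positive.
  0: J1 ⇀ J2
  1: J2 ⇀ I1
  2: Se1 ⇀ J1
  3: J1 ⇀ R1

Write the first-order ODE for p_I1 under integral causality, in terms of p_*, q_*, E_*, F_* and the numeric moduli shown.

dp_I1/dt = E_Se1 - 2*p_I1

b2 →J1  (Se1 fixes effort; stroke away)
b1 →I1  (I1 outputs flow p/I1)
b0 →J2  (1-jn J2 has f-setter on 1)
b3 →J1  (common-f at J1 fixed by 0)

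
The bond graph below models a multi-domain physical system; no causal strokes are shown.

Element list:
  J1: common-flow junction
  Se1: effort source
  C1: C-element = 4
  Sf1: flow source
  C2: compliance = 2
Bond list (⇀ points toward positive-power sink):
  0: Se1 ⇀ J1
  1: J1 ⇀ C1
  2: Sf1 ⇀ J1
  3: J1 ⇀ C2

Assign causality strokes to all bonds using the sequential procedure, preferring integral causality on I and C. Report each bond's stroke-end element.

β0 |J1  (source Se1 imposes e)
β2 |Sf1  (Sf1 fixes flow; stroke at Sf1)
β1 |J1  (1-jn J1 has f-setter on 2)
β3 |J1  (J1: bond 2 brought flow, rest push out)

#0 stroke at J1
#1 stroke at J1
#2 stroke at Sf1
#3 stroke at J1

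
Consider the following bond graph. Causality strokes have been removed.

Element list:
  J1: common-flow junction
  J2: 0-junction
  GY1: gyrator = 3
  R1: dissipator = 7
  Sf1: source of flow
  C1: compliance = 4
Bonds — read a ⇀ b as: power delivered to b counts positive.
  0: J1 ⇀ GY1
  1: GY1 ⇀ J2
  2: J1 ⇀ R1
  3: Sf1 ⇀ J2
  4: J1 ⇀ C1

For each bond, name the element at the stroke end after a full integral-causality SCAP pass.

#3 stroke→Sf1  (Sf1: flow source, stroke at near end)
#1 stroke→J2  (J2: last free bond brings effort in)
#0 stroke→J1  (GY1: gyrator matches bond 1)
#4 stroke→J1  (C1 outputs effort q/C1)
#2 stroke→R1  (closing 1-jn rule on J1)

#0 →J1
#1 →J2
#2 →R1
#3 →Sf1
#4 →J1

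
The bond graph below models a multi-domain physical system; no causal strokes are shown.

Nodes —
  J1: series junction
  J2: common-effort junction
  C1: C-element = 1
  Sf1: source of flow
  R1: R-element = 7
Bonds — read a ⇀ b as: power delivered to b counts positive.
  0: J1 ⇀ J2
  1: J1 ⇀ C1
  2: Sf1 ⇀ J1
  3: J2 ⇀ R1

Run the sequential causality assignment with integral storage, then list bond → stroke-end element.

b2 |Sf1  (source Sf1 imposes f)
b0 |J1  (J1: bond 2 brought flow, rest push out)
b1 |J1  (1-jn J1 has f-setter on 2)
b3 |J2  (closing 0-jn rule on J2)

#0 stroke→J1
#1 stroke→J1
#2 stroke→Sf1
#3 stroke→J2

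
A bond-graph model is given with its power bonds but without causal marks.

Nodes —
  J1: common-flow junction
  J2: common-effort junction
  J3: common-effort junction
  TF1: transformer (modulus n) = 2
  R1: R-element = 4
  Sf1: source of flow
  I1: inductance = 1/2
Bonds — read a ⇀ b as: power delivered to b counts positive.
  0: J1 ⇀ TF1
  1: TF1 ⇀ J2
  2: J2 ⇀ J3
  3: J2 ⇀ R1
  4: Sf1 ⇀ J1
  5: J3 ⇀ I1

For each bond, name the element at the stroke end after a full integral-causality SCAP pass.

β0 |J1
β1 |TF1
β2 |J3
β3 |J2
β4 |Sf1
β5 |I1

b4 stroke→Sf1  (Sf1: flow source, stroke at near end)
b0 stroke→J1  (J1 flow already set via bond 4)
b1 stroke→TF1  (through TF1, causality passes straight; one stroke at TF1)
b5 stroke→I1  (I1 outputs flow p/I1)
b2 stroke→J3  (J3: last free bond brings effort in)
b3 stroke→J2  (J2: last free bond brings effort in)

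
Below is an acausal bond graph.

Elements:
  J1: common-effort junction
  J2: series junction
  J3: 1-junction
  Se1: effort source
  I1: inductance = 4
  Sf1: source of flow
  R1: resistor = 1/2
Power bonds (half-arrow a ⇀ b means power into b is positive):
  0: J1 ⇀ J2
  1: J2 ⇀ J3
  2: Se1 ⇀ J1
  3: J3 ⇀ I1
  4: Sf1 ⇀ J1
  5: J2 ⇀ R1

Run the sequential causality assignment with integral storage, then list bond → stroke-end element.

#0 stroke at J2
#1 stroke at J3
#2 stroke at J1
#3 stroke at I1
#4 stroke at Sf1
#5 stroke at J2

#2 stroke at J1  (Se1 fixes effort; stroke away)
#4 stroke at Sf1  (Sf1 fixes flow; stroke at Sf1)
#0 stroke at J2  (J1 effort already set via bond 2)
#3 stroke at I1  (I1: I, integral causality)
#1 stroke at J3  (J3 flow already set via bond 3)
#5 stroke at J2  (1-jn J2 has f-setter on 1)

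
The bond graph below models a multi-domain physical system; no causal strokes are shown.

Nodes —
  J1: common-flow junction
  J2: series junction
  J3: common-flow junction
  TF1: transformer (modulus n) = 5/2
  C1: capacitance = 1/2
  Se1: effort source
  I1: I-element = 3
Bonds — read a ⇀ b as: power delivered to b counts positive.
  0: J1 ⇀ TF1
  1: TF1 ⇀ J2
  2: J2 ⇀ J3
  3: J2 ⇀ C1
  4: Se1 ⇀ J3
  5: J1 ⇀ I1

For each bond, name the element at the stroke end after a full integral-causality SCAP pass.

β0 →J1
β1 →TF1
β2 →J2
β3 →J2
β4 →J3
β5 →I1

#4 stroke at J3  (Se1 (Se) sets effort on bond)
#2 stroke at J2  (only one flow-in slot at J3)
#3 stroke at J2  (C1 outputs effort q/C1)
#1 stroke at TF1  (only one flow-in slot at J2)
#0 stroke at J1  (TF1 one-in-one-out from 1)
#5 stroke at I1  (J1: last free bond brings flow in)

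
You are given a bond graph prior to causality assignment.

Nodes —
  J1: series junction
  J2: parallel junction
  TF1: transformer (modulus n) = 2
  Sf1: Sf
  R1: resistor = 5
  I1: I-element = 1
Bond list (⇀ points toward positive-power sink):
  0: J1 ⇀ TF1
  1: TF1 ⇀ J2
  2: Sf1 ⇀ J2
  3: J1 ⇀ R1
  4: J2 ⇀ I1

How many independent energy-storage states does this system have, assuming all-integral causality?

b2 stroke→Sf1  (Sf1 fixes flow; stroke at Sf1)
b4 stroke→I1  (prefer integral on I1)
b1 stroke→J2  (J2: last free bond brings effort in)
b0 stroke→TF1  (TF1: transformer flips bond 1)
b3 stroke→J1  (1-jn J1 has f-setter on 0)

1  (I1 all integral)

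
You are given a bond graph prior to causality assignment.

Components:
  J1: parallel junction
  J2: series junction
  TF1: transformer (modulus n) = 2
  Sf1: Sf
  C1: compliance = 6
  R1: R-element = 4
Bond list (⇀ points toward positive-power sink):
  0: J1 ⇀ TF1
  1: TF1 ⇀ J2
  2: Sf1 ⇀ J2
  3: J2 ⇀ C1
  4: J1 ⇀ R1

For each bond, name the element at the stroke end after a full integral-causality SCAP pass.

bond 0 stroke→TF1
bond 1 stroke→J2
bond 2 stroke→Sf1
bond 3 stroke→J2
bond 4 stroke→J1

bond 2 |Sf1  (Sf1 (Sf) sets flow on bond)
bond 1 |J2  (1-jn J2 has f-setter on 2)
bond 3 |J2  (1-jn J2 has f-setter on 2)
bond 0 |TF1  (TF1 one-in-one-out from 1)
bond 4 |J1  (only one effort-in slot at J1)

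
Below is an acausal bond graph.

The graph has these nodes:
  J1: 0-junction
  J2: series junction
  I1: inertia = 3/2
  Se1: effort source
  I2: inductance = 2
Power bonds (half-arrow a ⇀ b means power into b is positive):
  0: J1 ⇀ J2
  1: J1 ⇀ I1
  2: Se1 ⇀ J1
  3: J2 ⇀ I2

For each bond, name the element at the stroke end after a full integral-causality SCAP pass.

β0 stroke→J2
β1 stroke→I1
β2 stroke→J1
β3 stroke→I2

b2 stroke at J1  (source Se1 imposes e)
b0 stroke at J2  (J1 effort already set via bond 2)
b1 stroke at I1  (0-jn J1 has e-setter on 2)
b3 stroke at I2  (J2 needs exactly one f-in)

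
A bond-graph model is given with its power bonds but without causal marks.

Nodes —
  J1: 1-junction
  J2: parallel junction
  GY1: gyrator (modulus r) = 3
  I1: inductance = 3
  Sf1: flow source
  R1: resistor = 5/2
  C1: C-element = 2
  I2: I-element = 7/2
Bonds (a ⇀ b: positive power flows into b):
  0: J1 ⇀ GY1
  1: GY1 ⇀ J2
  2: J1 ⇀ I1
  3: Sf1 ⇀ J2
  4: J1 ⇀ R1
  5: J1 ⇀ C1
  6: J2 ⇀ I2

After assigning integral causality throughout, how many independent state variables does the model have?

3  (C1, I1, I2 all integral)

bond 3 stroke at Sf1  (Sf1 fixes flow; stroke at Sf1)
bond 2 stroke at I1  (I1: I, integral causality)
bond 0 stroke at J1  (J1 flow already set via bond 2)
bond 4 stroke at J1  (1-jn J1 has f-setter on 2)
bond 5 stroke at J1  (J1 flow already set via bond 2)
bond 1 stroke at J2  (GY1: gyrator matches bond 0)
bond 6 stroke at I2  (common-e at J2 fixed by 1)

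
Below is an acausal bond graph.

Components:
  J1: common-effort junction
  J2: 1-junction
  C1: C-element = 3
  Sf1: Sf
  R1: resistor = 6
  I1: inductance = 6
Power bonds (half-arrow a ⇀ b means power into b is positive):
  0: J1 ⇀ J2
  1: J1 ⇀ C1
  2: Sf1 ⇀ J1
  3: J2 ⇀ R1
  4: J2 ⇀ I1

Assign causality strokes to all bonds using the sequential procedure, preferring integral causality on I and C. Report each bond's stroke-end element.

#0 stroke at J2
#1 stroke at J1
#2 stroke at Sf1
#3 stroke at J2
#4 stroke at I1

bond 2 |Sf1  (Sf1 (Sf) sets flow on bond)
bond 1 |J1  (C1: C, integral causality)
bond 0 |J2  (J1 effort already set via bond 1)
bond 4 |I1  (I1 integral (f out))
bond 3 |J2  (J2 flow already set via bond 4)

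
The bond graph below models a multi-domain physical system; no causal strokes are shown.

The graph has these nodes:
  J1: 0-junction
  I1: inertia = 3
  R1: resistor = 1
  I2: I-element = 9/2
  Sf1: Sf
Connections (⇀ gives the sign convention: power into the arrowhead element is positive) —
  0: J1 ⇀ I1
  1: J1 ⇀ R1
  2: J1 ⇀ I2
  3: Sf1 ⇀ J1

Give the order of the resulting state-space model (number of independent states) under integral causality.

2  (I1, I2 all integral)

β3 stroke→Sf1  (Sf1: flow source, stroke at near end)
β0 stroke→I1  (I1 outputs flow p/I1)
β2 stroke→I2  (I2: I, integral causality)
β1 stroke→J1  (closing 0-jn rule on J1)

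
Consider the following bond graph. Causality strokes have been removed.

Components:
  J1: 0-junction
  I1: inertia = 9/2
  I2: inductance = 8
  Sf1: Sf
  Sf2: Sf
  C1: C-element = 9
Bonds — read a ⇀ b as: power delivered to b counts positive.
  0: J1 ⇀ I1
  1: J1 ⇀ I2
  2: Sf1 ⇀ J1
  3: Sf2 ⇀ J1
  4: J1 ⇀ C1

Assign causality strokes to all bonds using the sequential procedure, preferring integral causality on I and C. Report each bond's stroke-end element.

b2 |Sf1  (source Sf1 imposes f)
b3 |Sf2  (source Sf2 imposes f)
b0 |I1  (I1: I, integral causality)
b1 |I2  (I2 outputs flow p/I2)
b4 |J1  (J1 needs exactly one e-in)

b0 →I1
b1 →I2
b2 →Sf1
b3 →Sf2
b4 →J1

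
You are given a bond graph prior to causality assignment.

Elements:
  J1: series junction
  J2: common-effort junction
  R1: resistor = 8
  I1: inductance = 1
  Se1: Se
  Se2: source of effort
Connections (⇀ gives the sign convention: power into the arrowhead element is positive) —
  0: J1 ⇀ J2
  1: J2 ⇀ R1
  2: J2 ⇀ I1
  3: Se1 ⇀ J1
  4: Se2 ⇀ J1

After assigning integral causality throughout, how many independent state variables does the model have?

1  (I1 all integral)

#3 stroke→J1  (Se1 (Se) sets effort on bond)
#4 stroke→J1  (Se2 (Se) sets effort on bond)
#0 stroke→J2  (J1: last free bond brings flow in)
#1 stroke→R1  (0-jn J2 has e-setter on 0)
#2 stroke→I1  (0-jn J2 has e-setter on 0)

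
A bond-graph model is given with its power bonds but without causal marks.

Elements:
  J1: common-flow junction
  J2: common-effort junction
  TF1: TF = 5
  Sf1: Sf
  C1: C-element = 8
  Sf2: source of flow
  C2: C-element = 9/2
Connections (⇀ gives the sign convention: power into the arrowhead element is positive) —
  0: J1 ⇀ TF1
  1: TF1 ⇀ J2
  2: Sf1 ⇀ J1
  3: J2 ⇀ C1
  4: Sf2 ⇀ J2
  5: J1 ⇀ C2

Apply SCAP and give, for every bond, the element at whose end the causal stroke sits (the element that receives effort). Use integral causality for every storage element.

#2 stroke→Sf1  (Sf1: flow source, stroke at near end)
#4 stroke→Sf2  (Sf2: flow source, stroke at near end)
#0 stroke→J1  (J1: bond 2 brought flow, rest push out)
#5 stroke→J1  (common-f at J1 fixed by 2)
#1 stroke→TF1  (through TF1, causality passes straight; one stroke at TF1)
#3 stroke→J2  (J2 needs exactly one e-in)

#0 |J1
#1 |TF1
#2 |Sf1
#3 |J2
#4 |Sf2
#5 |J1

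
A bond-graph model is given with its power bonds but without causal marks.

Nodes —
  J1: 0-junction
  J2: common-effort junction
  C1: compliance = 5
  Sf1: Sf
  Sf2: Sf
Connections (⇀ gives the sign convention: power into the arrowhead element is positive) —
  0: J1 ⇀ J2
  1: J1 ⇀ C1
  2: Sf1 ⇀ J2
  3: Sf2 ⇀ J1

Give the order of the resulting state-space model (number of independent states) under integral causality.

#2 |Sf1  (Sf1 fixes flow; stroke at Sf1)
#3 |Sf2  (source Sf2 imposes f)
#0 |J2  (closing 0-jn rule on J2)
#1 |J1  (closing 0-jn rule on J1)

1  (C1 all integral)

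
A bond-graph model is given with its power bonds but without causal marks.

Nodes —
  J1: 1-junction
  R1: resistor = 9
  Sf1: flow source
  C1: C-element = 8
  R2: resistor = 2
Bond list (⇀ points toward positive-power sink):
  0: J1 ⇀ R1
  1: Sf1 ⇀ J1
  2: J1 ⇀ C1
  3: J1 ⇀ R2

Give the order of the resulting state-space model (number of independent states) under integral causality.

1  (C1 all integral)

bond 1 |Sf1  (Sf1 (Sf) sets flow on bond)
bond 0 |J1  (common-f at J1 fixed by 1)
bond 2 |J1  (common-f at J1 fixed by 1)
bond 3 |J1  (1-jn J1 has f-setter on 1)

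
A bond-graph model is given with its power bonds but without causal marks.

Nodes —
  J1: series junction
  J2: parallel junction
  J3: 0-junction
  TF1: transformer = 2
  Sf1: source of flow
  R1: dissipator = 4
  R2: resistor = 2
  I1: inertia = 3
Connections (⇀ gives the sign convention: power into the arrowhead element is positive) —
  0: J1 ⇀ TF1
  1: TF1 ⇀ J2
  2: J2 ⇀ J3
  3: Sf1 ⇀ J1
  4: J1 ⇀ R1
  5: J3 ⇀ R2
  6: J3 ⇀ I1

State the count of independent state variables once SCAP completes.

1  (I1 all integral)

β3 |Sf1  (source Sf1 imposes f)
β0 |J1  (J1 flow already set via bond 3)
β4 |J1  (J1 flow already set via bond 3)
β1 |TF1  (TF1 one-in-one-out from 0)
β2 |J2  (only one effort-in slot at J2)
β6 |I1  (prefer integral on I1)
β5 |J3  (J3: last free bond brings effort in)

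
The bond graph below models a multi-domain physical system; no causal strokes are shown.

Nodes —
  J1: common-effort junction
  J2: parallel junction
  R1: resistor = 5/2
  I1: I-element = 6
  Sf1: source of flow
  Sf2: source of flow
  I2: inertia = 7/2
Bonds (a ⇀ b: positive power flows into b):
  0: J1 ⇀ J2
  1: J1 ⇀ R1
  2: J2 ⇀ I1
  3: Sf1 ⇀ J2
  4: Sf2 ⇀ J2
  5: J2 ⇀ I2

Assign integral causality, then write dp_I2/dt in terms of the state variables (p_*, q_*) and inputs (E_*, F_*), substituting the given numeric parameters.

bond 3 stroke→Sf1  (source Sf1 imposes f)
bond 4 stroke→Sf2  (Sf2 fixes flow; stroke at Sf2)
bond 2 stroke→I1  (I1 integral (f out))
bond 5 stroke→I2  (I2: I, integral causality)
bond 0 stroke→J2  (J2 needs exactly one e-in)
bond 1 stroke→J1  (closing 0-jn rule on J1)

dp_I2/dt = 5*F_Sf1/2 + 5*F_Sf2/2 - 5*p_I1/12 - 5*p_I2/7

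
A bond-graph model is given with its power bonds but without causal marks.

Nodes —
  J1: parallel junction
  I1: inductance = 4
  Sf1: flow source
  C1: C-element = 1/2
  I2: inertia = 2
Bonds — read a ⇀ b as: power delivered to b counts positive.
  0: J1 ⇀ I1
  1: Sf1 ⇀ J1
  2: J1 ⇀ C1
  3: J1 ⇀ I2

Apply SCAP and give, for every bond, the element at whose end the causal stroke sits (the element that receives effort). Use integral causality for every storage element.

#1 stroke at Sf1  (source Sf1 imposes f)
#0 stroke at I1  (I1 integral (f out))
#2 stroke at J1  (prefer integral on C1)
#3 stroke at I2  (common-e at J1 fixed by 2)

bond 0 stroke at I1
bond 1 stroke at Sf1
bond 2 stroke at J1
bond 3 stroke at I2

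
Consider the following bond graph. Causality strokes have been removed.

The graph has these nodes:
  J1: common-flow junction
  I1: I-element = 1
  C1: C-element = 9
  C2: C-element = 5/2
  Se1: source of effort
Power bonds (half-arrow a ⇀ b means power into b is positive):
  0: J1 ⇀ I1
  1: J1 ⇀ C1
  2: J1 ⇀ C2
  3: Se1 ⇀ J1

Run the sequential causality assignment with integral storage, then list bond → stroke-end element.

#0 |I1
#1 |J1
#2 |J1
#3 |J1

bond 3 |J1  (Se1 (Se) sets effort on bond)
bond 0 |I1  (I1 integral (f out))
bond 1 |J1  (J1: bond 0 brought flow, rest push out)
bond 2 |J1  (J1: bond 0 brought flow, rest push out)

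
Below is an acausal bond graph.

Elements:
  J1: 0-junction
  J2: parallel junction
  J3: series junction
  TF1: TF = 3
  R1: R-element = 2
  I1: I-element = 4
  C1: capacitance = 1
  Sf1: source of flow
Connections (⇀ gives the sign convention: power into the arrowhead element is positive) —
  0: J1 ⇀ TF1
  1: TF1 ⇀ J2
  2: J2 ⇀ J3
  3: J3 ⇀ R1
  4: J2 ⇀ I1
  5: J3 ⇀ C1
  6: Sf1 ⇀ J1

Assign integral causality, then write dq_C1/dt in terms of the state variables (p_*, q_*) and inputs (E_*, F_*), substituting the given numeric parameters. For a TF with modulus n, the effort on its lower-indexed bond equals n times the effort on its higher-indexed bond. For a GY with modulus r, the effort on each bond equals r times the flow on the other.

b6 →Sf1  (Sf1: flow source, stroke at near end)
b0 →J1  (J1 needs exactly one e-in)
b1 →TF1  (TF1: transformer flips bond 0)
b4 →I1  (I1 integral (f out))
b2 →J2  (closing 0-jn rule on J2)
b3 →J3  (common-f at J3 fixed by 2)
b5 →J3  (common-f at J3 fixed by 2)

dq_C1/dt = 3*F_Sf1 - p_I1/4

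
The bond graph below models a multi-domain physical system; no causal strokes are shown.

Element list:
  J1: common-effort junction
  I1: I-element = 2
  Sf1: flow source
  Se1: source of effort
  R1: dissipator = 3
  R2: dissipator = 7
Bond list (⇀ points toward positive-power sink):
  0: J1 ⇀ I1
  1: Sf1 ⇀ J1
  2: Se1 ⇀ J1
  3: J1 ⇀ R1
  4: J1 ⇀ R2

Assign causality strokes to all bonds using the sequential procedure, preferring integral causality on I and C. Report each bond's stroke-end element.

bond 1 stroke→Sf1  (Sf1 (Sf) sets flow on bond)
bond 2 stroke→J1  (source Se1 imposes e)
bond 0 stroke→I1  (J1: bond 2 brought effort, rest push out)
bond 3 stroke→R1  (common-e at J1 fixed by 2)
bond 4 stroke→R2  (0-jn J1 has e-setter on 2)

β0 stroke→I1
β1 stroke→Sf1
β2 stroke→J1
β3 stroke→R1
β4 stroke→R2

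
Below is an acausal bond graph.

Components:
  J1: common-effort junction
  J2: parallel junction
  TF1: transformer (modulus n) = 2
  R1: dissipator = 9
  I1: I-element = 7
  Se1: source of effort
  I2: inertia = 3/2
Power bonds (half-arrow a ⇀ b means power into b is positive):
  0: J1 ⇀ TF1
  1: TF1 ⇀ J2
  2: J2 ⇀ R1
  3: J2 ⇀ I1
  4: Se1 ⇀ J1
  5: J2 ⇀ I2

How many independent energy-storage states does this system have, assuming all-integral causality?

2  (I1, I2 all integral)

#4 →J1  (Se1 fixes effort; stroke away)
#0 →TF1  (0-jn J1 has e-setter on 4)
#1 →J2  (TF TF1: opposite of bond 0)
#2 →R1  (0-jn J2 has e-setter on 1)
#3 →I1  (common-e at J2 fixed by 1)
#5 →I2  (common-e at J2 fixed by 1)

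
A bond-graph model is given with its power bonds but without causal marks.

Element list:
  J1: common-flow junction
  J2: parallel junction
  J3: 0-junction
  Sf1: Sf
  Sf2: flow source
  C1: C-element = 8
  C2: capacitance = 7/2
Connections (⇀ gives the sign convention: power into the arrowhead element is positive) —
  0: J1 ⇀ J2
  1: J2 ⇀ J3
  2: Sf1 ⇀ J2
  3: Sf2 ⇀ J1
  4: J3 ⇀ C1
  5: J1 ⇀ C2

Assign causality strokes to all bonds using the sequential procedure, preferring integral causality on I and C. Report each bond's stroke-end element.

bond 0 |J1
bond 1 |J2
bond 2 |Sf1
bond 3 |Sf2
bond 4 |J3
bond 5 |J1

bond 2 |Sf1  (Sf1 fixes flow; stroke at Sf1)
bond 3 |Sf2  (source Sf2 imposes f)
bond 0 |J1  (J1 flow already set via bond 3)
bond 5 |J1  (1-jn J1 has f-setter on 3)
bond 1 |J2  (J2 needs exactly one e-in)
bond 4 |J3  (closing 0-jn rule on J3)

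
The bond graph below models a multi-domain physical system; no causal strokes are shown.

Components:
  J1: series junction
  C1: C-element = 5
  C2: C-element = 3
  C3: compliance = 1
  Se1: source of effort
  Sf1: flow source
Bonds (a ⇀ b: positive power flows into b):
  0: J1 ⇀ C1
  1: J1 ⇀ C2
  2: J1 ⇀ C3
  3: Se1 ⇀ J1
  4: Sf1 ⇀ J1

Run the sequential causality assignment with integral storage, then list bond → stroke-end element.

b0 stroke at J1
b1 stroke at J1
b2 stroke at J1
b3 stroke at J1
b4 stroke at Sf1

β3 →J1  (Se1 (Se) sets effort on bond)
β4 →Sf1  (Sf1: flow source, stroke at near end)
β0 →J1  (common-f at J1 fixed by 4)
β1 →J1  (J1 flow already set via bond 4)
β2 →J1  (common-f at J1 fixed by 4)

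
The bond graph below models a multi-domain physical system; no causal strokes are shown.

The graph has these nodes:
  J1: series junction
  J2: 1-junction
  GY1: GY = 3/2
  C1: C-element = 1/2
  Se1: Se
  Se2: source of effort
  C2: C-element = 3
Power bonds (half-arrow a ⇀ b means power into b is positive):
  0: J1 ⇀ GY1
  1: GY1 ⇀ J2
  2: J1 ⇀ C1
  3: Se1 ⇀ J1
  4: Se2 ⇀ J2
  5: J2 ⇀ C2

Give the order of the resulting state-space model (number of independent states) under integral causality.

2  (C1, C2 all integral)

β3 stroke at J1  (Se1: effort source, stroke at far end)
β4 stroke at J2  (Se2 fixes effort; stroke away)
β2 stroke at J1  (prefer integral on C1)
β0 stroke at GY1  (J1: last free bond brings flow in)
β1 stroke at GY1  (GY1 both-in/both-out from 0)
β5 stroke at J2  (J2: bond 1 brought flow, rest push out)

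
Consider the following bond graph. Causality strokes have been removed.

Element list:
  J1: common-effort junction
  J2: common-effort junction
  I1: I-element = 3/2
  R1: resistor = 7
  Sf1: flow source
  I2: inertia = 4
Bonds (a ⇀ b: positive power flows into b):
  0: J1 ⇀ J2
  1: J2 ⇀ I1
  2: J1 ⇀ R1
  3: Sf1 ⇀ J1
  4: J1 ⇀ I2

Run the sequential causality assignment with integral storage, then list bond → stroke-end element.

bond 3 stroke→Sf1  (Sf1 fixes flow; stroke at Sf1)
bond 1 stroke→I1  (I1 outputs flow p/I1)
bond 0 stroke→J2  (only one effort-in slot at J2)
bond 4 stroke→I2  (I2 integral (f out))
bond 2 stroke→J1  (J1: last free bond brings effort in)

#0 stroke→J2
#1 stroke→I1
#2 stroke→J1
#3 stroke→Sf1
#4 stroke→I2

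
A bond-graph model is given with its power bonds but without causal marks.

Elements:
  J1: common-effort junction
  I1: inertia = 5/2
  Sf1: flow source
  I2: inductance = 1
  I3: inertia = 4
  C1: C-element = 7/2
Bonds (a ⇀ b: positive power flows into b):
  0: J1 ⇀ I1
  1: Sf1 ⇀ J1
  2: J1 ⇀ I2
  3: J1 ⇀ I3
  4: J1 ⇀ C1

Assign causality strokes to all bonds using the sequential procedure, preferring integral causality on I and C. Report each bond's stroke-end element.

b1 stroke at Sf1  (Sf1 fixes flow; stroke at Sf1)
b0 stroke at I1  (I1 outputs flow p/I1)
b2 stroke at I2  (I2: I, integral causality)
b3 stroke at I3  (I3 integral (f out))
b4 stroke at J1  (J1 needs exactly one e-in)

β0 stroke at I1
β1 stroke at Sf1
β2 stroke at I2
β3 stroke at I3
β4 stroke at J1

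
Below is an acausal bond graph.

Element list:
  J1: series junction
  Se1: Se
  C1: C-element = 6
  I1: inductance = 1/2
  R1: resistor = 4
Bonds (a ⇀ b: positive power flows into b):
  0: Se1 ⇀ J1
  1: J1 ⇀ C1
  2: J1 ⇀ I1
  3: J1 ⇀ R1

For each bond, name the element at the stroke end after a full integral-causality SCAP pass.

bond 0 →J1
bond 1 →J1
bond 2 →I1
bond 3 →J1

bond 0 |J1  (Se1 (Se) sets effort on bond)
bond 1 |J1  (C1 outputs effort q/C1)
bond 2 |I1  (prefer integral on I1)
bond 3 |J1  (1-jn J1 has f-setter on 2)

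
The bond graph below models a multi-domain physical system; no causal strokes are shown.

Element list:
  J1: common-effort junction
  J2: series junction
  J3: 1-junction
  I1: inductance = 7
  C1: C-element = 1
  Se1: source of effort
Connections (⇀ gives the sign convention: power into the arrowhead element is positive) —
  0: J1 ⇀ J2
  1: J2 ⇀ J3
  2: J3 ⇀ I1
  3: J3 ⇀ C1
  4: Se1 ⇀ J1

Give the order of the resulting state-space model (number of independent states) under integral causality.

#4 stroke→J1  (Se1: effort source, stroke at far end)
#0 stroke→J2  (J1 effort already set via bond 4)
#1 stroke→J3  (closing 1-jn rule on J2)
#2 stroke→I1  (I1 outputs flow p/I1)
#3 stroke→J3  (J3: bond 2 brought flow, rest push out)

2  (C1, I1 all integral)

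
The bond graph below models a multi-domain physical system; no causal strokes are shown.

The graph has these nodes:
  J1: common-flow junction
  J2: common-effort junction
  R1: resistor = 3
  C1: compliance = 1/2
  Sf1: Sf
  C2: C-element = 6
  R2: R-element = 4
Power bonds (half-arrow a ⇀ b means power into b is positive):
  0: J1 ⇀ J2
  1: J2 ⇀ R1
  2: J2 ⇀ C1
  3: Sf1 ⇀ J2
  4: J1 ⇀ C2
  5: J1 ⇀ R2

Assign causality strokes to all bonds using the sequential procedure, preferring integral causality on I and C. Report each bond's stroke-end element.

#3 stroke→Sf1  (source Sf1 imposes f)
#2 stroke→J2  (C1 outputs effort q/C1)
#0 stroke→J1  (J2: bond 2 brought effort, rest push out)
#1 stroke→R1  (J2: bond 2 brought effort, rest push out)
#4 stroke→J1  (prefer integral on C2)
#5 stroke→R2  (only one flow-in slot at J1)

b0 |J1
b1 |R1
b2 |J2
b3 |Sf1
b4 |J1
b5 |R2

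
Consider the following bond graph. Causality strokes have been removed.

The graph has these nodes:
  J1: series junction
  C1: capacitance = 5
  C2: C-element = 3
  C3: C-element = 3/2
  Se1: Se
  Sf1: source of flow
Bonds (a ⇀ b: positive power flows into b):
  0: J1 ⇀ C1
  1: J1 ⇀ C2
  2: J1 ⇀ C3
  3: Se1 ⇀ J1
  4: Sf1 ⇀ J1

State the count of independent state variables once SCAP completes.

3  (C1, C2, C3 all integral)

bond 3 stroke→J1  (Se1: effort source, stroke at far end)
bond 4 stroke→Sf1  (Sf1 (Sf) sets flow on bond)
bond 0 stroke→J1  (J1 flow already set via bond 4)
bond 1 stroke→J1  (common-f at J1 fixed by 4)
bond 2 stroke→J1  (1-jn J1 has f-setter on 4)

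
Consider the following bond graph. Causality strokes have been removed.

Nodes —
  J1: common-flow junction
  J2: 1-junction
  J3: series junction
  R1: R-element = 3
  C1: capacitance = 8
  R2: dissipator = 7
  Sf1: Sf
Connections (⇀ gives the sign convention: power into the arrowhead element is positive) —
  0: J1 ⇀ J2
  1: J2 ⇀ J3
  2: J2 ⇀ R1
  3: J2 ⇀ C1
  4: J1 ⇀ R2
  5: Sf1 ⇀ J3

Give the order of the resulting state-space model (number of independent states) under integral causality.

bond 5 |Sf1  (Sf1 (Sf) sets flow on bond)
bond 1 |J3  (J3: bond 5 brought flow, rest push out)
bond 0 |J2  (J2 flow already set via bond 1)
bond 2 |J2  (common-f at J2 fixed by 1)
bond 3 |J2  (1-jn J2 has f-setter on 1)
bond 4 |J1  (J1 flow already set via bond 0)

1  (C1 all integral)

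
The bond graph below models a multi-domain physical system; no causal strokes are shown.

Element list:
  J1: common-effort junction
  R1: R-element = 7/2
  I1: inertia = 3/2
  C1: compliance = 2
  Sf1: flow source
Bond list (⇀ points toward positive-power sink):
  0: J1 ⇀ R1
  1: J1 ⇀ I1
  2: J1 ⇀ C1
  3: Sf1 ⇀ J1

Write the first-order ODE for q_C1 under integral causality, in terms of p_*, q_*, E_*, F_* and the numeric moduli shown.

b3 |Sf1  (source Sf1 imposes f)
b1 |I1  (I1: I, integral causality)
b2 |J1  (C1: C, integral causality)
b0 |R1  (0-jn J1 has e-setter on 2)

dq_C1/dt = F_Sf1 - 2*p_I1/3 - q_C1/7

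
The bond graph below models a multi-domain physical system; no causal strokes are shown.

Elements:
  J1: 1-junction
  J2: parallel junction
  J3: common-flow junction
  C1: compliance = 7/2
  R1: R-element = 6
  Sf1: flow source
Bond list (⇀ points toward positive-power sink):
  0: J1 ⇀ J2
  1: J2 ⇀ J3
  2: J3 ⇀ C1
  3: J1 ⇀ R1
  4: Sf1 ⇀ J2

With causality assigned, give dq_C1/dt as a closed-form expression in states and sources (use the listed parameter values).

dq_C1/dt = F_Sf1 - q_C1/21

#4 stroke at Sf1  (Sf1 (Sf) sets flow on bond)
#2 stroke at J3  (prefer integral on C1)
#1 stroke at J2  (J3 needs exactly one f-in)
#0 stroke at J1  (J2 effort already set via bond 1)
#3 stroke at R1  (J1: last free bond brings flow in)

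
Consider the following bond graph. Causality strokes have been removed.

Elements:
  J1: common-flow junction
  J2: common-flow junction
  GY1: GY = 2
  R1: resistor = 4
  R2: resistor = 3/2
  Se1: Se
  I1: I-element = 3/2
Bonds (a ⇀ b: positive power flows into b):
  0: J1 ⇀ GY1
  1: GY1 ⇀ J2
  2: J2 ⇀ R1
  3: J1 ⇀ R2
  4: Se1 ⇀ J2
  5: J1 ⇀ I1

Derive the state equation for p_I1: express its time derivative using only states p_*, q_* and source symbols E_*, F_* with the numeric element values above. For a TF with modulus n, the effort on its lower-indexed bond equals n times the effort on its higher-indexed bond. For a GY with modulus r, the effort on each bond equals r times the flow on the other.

b4 →J2  (Se1: effort source, stroke at far end)
b5 →I1  (I1: I, integral causality)
b0 →J1  (common-f at J1 fixed by 5)
b3 →J1  (J1 flow already set via bond 5)
b1 →J2  (GY1 both-in/both-out from 0)
b2 →R1  (J2: last free bond brings flow in)

dp_I1/dt = -E_Se1/2 - 5*p_I1/3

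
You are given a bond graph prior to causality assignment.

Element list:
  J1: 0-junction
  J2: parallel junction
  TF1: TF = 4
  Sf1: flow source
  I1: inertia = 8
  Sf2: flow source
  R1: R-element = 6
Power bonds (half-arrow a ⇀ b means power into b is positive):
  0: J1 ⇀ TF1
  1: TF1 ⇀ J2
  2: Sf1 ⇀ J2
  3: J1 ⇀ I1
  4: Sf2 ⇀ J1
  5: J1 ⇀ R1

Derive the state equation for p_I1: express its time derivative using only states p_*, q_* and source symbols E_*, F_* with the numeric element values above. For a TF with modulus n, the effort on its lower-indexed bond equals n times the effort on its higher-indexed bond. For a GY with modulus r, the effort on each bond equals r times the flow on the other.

dp_I1/dt = 3*F_Sf1/2 + 6*F_Sf2 - 3*p_I1/4

bond 2 |Sf1  (Sf1: flow source, stroke at near end)
bond 4 |Sf2  (Sf2 (Sf) sets flow on bond)
bond 1 |J2  (J2 needs exactly one e-in)
bond 0 |TF1  (TF1: transformer flips bond 1)
bond 3 |I1  (prefer integral on I1)
bond 5 |J1  (only one effort-in slot at J1)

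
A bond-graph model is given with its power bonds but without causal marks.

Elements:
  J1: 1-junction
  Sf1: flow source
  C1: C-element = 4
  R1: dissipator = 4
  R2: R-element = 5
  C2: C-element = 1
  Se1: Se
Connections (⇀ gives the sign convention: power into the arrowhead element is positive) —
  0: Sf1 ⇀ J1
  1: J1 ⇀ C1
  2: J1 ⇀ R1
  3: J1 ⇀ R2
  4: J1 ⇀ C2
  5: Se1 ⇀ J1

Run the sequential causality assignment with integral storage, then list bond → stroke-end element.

β0 |Sf1
β1 |J1
β2 |J1
β3 |J1
β4 |J1
β5 |J1

#0 →Sf1  (Sf1 (Sf) sets flow on bond)
#5 →J1  (source Se1 imposes e)
#1 →J1  (common-f at J1 fixed by 0)
#2 →J1  (J1 flow already set via bond 0)
#3 →J1  (1-jn J1 has f-setter on 0)
#4 →J1  (J1 flow already set via bond 0)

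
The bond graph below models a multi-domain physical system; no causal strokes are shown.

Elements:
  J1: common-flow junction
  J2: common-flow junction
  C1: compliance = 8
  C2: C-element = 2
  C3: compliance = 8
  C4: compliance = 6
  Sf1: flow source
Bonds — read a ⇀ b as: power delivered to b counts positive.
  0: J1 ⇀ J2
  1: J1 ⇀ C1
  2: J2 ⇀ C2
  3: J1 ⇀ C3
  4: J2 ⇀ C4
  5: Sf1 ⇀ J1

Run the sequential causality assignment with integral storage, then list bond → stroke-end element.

#0 stroke at J1
#1 stroke at J1
#2 stroke at J2
#3 stroke at J1
#4 stroke at J2
#5 stroke at Sf1

bond 5 stroke→Sf1  (Sf1: flow source, stroke at near end)
bond 0 stroke→J1  (common-f at J1 fixed by 5)
bond 1 stroke→J1  (common-f at J1 fixed by 5)
bond 3 stroke→J1  (common-f at J1 fixed by 5)
bond 2 stroke→J2  (1-jn J2 has f-setter on 0)
bond 4 stroke→J2  (J2 flow already set via bond 0)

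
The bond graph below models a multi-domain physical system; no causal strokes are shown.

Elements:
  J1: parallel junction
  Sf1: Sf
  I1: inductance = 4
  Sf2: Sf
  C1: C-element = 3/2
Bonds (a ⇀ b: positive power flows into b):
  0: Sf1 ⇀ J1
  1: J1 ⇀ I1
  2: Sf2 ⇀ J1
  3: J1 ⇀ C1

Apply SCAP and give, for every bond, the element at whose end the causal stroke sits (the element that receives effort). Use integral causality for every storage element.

#0 |Sf1
#1 |I1
#2 |Sf2
#3 |J1

#0 →Sf1  (source Sf1 imposes f)
#2 →Sf2  (Sf2 (Sf) sets flow on bond)
#1 →I1  (I1: I, integral causality)
#3 →J1  (closing 0-jn rule on J1)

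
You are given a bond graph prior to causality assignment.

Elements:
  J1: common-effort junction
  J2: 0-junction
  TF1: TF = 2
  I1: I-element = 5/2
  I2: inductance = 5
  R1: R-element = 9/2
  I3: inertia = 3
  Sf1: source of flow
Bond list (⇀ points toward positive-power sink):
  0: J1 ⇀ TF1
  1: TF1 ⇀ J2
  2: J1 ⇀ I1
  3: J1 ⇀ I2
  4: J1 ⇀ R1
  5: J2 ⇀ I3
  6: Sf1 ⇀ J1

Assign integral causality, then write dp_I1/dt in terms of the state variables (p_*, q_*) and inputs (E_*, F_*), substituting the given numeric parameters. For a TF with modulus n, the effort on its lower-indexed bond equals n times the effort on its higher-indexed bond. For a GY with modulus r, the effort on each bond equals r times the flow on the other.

dp_I1/dt = 9*F_Sf1/2 - 9*p_I1/5 - 9*p_I2/10 - 3*p_I3/4

bond 6 →Sf1  (Sf1 (Sf) sets flow on bond)
bond 2 →I1  (I1 integral (f out))
bond 3 →I2  (I2: I, integral causality)
bond 5 →I3  (I3: I, integral causality)
bond 1 →J2  (closing 0-jn rule on J2)
bond 0 →TF1  (TF1: transformer flips bond 1)
bond 4 →J1  (closing 0-jn rule on J1)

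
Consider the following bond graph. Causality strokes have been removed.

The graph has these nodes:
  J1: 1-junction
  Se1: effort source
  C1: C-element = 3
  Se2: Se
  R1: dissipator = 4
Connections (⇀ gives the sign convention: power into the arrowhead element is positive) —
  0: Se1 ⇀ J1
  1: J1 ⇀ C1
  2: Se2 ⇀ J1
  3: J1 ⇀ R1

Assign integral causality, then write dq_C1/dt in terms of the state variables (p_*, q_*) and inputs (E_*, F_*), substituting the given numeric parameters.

#0 stroke→J1  (source Se1 imposes e)
#2 stroke→J1  (Se2 (Se) sets effort on bond)
#1 stroke→J1  (C1 outputs effort q/C1)
#3 stroke→R1  (J1 needs exactly one f-in)

dq_C1/dt = E_Se1/4 + E_Se2/4 - q_C1/12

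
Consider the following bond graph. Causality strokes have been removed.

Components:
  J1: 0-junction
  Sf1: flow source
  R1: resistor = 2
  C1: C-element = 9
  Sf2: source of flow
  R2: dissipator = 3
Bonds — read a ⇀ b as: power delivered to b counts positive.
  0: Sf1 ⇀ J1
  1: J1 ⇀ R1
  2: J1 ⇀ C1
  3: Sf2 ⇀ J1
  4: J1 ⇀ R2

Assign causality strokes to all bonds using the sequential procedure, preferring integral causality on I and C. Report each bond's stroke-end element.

β0 |Sf1
β1 |R1
β2 |J1
β3 |Sf2
β4 |R2

bond 0 stroke at Sf1  (Sf1: flow source, stroke at near end)
bond 3 stroke at Sf2  (Sf2 (Sf) sets flow on bond)
bond 2 stroke at J1  (prefer integral on C1)
bond 1 stroke at R1  (J1: bond 2 brought effort, rest push out)
bond 4 stroke at R2  (J1: bond 2 brought effort, rest push out)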